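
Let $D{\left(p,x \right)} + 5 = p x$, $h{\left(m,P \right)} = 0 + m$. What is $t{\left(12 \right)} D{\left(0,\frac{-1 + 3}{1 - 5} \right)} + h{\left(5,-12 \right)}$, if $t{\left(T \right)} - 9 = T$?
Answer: $-100$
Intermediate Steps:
$h{\left(m,P \right)} = m$
$t{\left(T \right)} = 9 + T$
$D{\left(p,x \right)} = -5 + p x$
$t{\left(12 \right)} D{\left(0,\frac{-1 + 3}{1 - 5} \right)} + h{\left(5,-12 \right)} = \left(9 + 12\right) \left(-5 + 0 \frac{-1 + 3}{1 - 5}\right) + 5 = 21 \left(-5 + 0 \frac{2}{-4}\right) + 5 = 21 \left(-5 + 0 \cdot 2 \left(- \frac{1}{4}\right)\right) + 5 = 21 \left(-5 + 0 \left(- \frac{1}{2}\right)\right) + 5 = 21 \left(-5 + 0\right) + 5 = 21 \left(-5\right) + 5 = -105 + 5 = -100$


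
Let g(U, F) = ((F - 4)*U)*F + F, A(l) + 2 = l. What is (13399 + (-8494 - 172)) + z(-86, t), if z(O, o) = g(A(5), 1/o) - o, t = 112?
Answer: 57964595/12544 ≈ 4620.9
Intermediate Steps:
A(l) = -2 + l
g(U, F) = F + F*U*(-4 + F) (g(U, F) = ((-4 + F)*U)*F + F = (U*(-4 + F))*F + F = F*U*(-4 + F) + F = F + F*U*(-4 + F))
z(O, o) = -o + (-11 + 3/o)/o (z(O, o) = (1 - 4*(-2 + 5) + (-2 + 5)/o)/o - o = (1 - 4*3 + 3/o)/o - o = (1 - 12 + 3/o)/o - o = (-11 + 3/o)/o - o = -o + (-11 + 3/o)/o)
(13399 + (-8494 - 172)) + z(-86, t) = (13399 + (-8494 - 172)) + (-1*112 - 11/112 + 3/112²) = (13399 - 8666) + (-112 - 11*1/112 + 3*(1/12544)) = 4733 + (-112 - 11/112 + 3/12544) = 4733 - 1406157/12544 = 57964595/12544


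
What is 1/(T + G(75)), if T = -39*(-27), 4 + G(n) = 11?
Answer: 1/1060 ≈ 0.00094340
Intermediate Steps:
G(n) = 7 (G(n) = -4 + 11 = 7)
T = 1053
1/(T + G(75)) = 1/(1053 + 7) = 1/1060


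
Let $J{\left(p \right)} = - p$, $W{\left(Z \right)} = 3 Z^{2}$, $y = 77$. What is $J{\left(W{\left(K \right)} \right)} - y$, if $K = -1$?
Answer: $-80$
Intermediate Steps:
$J{\left(W{\left(K \right)} \right)} - y = - 3 \left(-1\right)^{2} - 77 = - 3 \cdot 1 - 77 = \left(-1\right) 3 - 77 = -3 - 77 = -80$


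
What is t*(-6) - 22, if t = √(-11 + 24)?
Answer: -22 - 6*√13 ≈ -43.633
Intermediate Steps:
t = √13 ≈ 3.6056
t*(-6) - 22 = √13*(-6) - 22 = -6*√13 - 22 = -22 - 6*√13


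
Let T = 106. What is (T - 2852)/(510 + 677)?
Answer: -2746/1187 ≈ -2.3134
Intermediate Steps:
(T - 2852)/(510 + 677) = (106 - 2852)/(510 + 677) = -2746/1187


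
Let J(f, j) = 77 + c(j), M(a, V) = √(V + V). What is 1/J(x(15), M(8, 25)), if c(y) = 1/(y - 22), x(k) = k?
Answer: 33396/2569799 + 5*√2/2569799 ≈ 0.012998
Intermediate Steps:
c(y) = 1/(-22 + y)
M(a, V) = √2*√V (M(a, V) = √(2*V) = √2*√V)
J(f, j) = 77 + 1/(-22 + j)
1/J(x(15), M(8, 25)) = 1/((-1693 + 77*(√2*√25))/(-22 + √2*√25)) = 1/((-1693 + 77*(√2*5))/(-22 + √2*5)) = 1/((-1693 + 77*(5*√2))/(-22 + 5*√2)) = 1/((-1693 + 385*√2)/(-22 + 5*√2)) = (-22 + 5*√2)/(-1693 + 385*√2)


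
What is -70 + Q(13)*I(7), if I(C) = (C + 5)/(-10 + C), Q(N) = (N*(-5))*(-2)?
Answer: -590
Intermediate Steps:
Q(N) = 10*N (Q(N) = -5*N*(-2) = 10*N)
I(C) = (5 + C)/(-10 + C)
-70 + Q(13)*I(7) = -70 + (10*13)*((5 + 7)/(-10 + 7)) = -70 + 130*(12/(-3)) = -70 + 130*(-⅓*12) = -70 + 130*(-4) = -70 - 520 = -590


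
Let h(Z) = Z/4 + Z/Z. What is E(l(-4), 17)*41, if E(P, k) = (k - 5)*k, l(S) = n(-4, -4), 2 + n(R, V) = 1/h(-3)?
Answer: 8364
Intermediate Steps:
h(Z) = 1 + Z/4 (h(Z) = Z*(1/4) + 1 = Z/4 + 1 = 1 + Z/4)
n(R, V) = 2 (n(R, V) = -2 + 1/(1 + (1/4)*(-3)) = -2 + 1/(1 - 3/4) = -2 + 1/(1/4) = -2 + 4 = 2)
l(S) = 2
E(P, k) = k*(-5 + k) (E(P, k) = (-5 + k)*k = k*(-5 + k))
E(l(-4), 17)*41 = (17*(-5 + 17))*41 = (17*12)*41 = 204*41 = 8364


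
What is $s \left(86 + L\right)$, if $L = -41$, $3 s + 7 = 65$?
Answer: $870$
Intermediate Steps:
$s = \frac{58}{3}$ ($s = - \frac{7}{3} + \frac{1}{3} \cdot 65 = - \frac{7}{3} + \frac{65}{3} = \frac{58}{3} \approx 19.333$)
$s \left(86 + L\right) = \frac{58 \left(86 - 41\right)}{3} = \frac{58}{3} \cdot 45 = 870$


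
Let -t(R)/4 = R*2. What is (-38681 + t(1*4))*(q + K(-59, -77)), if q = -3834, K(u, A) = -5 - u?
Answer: 146335140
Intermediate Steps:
t(R) = -8*R (t(R) = -4*R*2 = -8*R)
(-38681 + t(1*4))*(q + K(-59, -77)) = (-38681 - 8*4)*(-3834 + (-5 - 1*(-59))) = (-38681 - 8*4)*(-3834 + (-5 + 59)) = (-38681 - 32)*(-3834 + 54) = -38713*(-3780) = 146335140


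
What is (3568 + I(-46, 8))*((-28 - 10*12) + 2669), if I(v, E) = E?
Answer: 9015096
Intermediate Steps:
(3568 + I(-46, 8))*((-28 - 10*12) + 2669) = (3568 + 8)*((-28 - 10*12) + 2669) = 3576*((-28 - 120) + 2669) = 3576*(-148 + 2669) = 3576*2521 = 9015096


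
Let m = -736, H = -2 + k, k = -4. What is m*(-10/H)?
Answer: -3680/3 ≈ -1226.7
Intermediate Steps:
H = -6 (H = -2 - 4 = -6)
m*(-10/H) = -(-7360)/(-6) = -(-7360)*(-1)/6 = -736*5/3 = -3680/3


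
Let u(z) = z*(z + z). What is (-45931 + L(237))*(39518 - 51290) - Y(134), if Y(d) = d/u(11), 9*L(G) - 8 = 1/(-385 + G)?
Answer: 2420665889924/4477 ≈ 5.4069e+8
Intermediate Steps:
L(G) = 8/9 + 1/(9*(-385 + G))
u(z) = 2*z**2 (u(z) = z*(2*z) = 2*z**2)
Y(d) = d/242 (Y(d) = d/((2*11**2)) = d/((2*121)) = d/242)
(-45931 + L(237))*(39518 - 51290) - Y(134) = (-45931 + (-3079 + 8*237)/(9*(-385 + 237)))*(39518 - 51290) - 134/242 = (-45931 + (1/9)*(-3079 + 1896)/(-148))*(-11772) - 1*67/121 = (-45931 + (1/9)*(-1/148)*(-1183))*(-11772) - 67/121 = (-45931 + 1183/1332)*(-11772) - 67/121 = -61178909/1332*(-11772) - 67/121 = 20005503243/37 - 67/121 = 2420665889924/4477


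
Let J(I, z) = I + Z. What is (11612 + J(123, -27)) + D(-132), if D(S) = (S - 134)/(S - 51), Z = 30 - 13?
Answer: 2150882/183 ≈ 11753.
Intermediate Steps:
Z = 17
D(S) = (-134 + S)/(-51 + S)
J(I, z) = 17 + I (J(I, z) = I + 17 = 17 + I)
(11612 + J(123, -27)) + D(-132) = (11612 + (17 + 123)) + (-134 - 132)/(-51 - 132) = (11612 + 140) - 266/(-183) = 11752 - 1/183*(-266) = 11752 + 266/183 = 2150882/183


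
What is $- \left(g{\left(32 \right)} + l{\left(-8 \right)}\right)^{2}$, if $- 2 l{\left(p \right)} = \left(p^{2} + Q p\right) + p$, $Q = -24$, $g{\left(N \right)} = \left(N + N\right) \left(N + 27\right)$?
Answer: $-13337104$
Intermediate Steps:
$g{\left(N \right)} = 2 N \left(27 + N\right)$
$l{\left(p \right)} = - \frac{p^{2}}{2} + \frac{23 p}{2}$ ($l{\left(p \right)} = - \frac{\left(p^{2} - 24 p\right) + p}{2} = - \frac{p^{2} - 23 p}{2} = - \frac{p^{2}}{2} + \frac{23 p}{2}$)
$- \left(g{\left(32 \right)} + l{\left(-8 \right)}\right)^{2} = - \left(2 \cdot 32 \left(27 + 32\right) + \frac{1}{2} \left(-8\right) \left(23 - -8\right)\right)^{2} = - \left(2 \cdot 32 \cdot 59 + \frac{1}{2} \left(-8\right) \left(23 + 8\right)\right)^{2} = - \left(3776 + \frac{1}{2} \left(-8\right) 31\right)^{2} = - \left(3776 - 124\right)^{2} = - 3652^{2} = \left(-1\right) 13337104 = -13337104$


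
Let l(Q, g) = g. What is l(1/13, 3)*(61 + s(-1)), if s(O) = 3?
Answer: 192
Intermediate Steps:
l(1/13, 3)*(61 + s(-1)) = 3*(61 + 3) = 3*64 = 192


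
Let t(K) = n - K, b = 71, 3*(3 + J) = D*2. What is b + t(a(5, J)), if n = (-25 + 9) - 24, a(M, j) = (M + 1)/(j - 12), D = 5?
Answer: 1103/35 ≈ 31.514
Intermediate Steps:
J = ⅓ (J = -3 + (5*2)/3 = -3 + (⅓)*10 = -3 + 10/3 = ⅓ ≈ 0.33333)
a(M, j) = (1 + M)/(-12 + j)
n = -40 (n = -16 - 24 = -40)
t(K) = -40 - K
b + t(a(5, J)) = 71 + (-40 - (1 + 5)/(-12 + ⅓)) = 71 + (-40 - 6/(-35/3)) = 71 + (-40 - (-3)*6/35) = 71 + (-40 - 1*(-18/35)) = 71 + (-40 + 18/35) = 71 - 1382/35 = 1103/35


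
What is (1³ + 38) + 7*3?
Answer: 60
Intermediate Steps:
(1³ + 38) + 7*3 = (1 + 38) + 21 = 39 + 21 = 60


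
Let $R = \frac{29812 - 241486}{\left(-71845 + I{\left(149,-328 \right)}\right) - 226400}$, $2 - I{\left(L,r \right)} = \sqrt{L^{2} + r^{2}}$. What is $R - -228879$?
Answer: $\frac{10179282872057919}{44474378632} - \frac{105837 \sqrt{129785}}{44474378632} \approx 2.2888 \cdot 10^{5}$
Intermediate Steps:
$I{\left(L,r \right)} = 2 - \sqrt{L^{2} + r^{2}}$
$R = - \frac{211674}{-298243 - \sqrt{129785}}$ ($R = \frac{29812 - 241486}{\left(-71845 + \left(2 - \sqrt{149^{2} + \left(-328\right)^{2}}\right)\right) - 226400} = - \frac{211674}{\left(-71845 + \left(2 - \sqrt{22201 + 107584}\right)\right) - 226400} = - \frac{211674}{\left(-71845 + \left(2 - \sqrt{129785}\right)\right) - 226400} = - \frac{211674}{\left(-71843 - \sqrt{129785}\right) - 226400} = - \frac{211674}{-298243 - \sqrt{129785}} \approx 0.70888$)
$R - -228879 = \left(\frac{31565144391}{44474378632} - \frac{105837 \sqrt{129785}}{44474378632}\right) - -228879 = \left(\frac{31565144391}{44474378632} - \frac{105837 \sqrt{129785}}{44474378632}\right) + 228879 = \frac{10179282872057919}{44474378632} - \frac{105837 \sqrt{129785}}{44474378632}$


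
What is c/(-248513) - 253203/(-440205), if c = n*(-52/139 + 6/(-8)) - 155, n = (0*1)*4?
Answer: 20997489638/36465555055 ≈ 0.57582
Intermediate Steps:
n = 0 (n = 0*4 = 0)
c = -155 (c = 0*(-52/139 + 6/(-8)) - 155 = 0*(-52*1/139 + 6*(-1/8)) - 155 = 0*(-52/139 - 3/4) - 155 = 0*(-625/556) - 155 = 0 - 155 = -155)
c/(-248513) - 253203/(-440205) = -155/(-248513) - 253203/(-440205) = -155*(-1/248513) - 253203*(-1/440205) = 155/248513 + 84401/146735 = 20997489638/36465555055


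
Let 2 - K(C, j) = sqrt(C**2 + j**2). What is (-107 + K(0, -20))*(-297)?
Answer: 37125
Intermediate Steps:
K(C, j) = 2 - sqrt(C**2 + j**2)
(-107 + K(0, -20))*(-297) = (-107 + (2 - sqrt(0**2 + (-20)**2)))*(-297) = (-107 + (2 - sqrt(0 + 400)))*(-297) = (-107 + (2 - sqrt(400)))*(-297) = (-107 + (2 - 1*20))*(-297) = (-107 + (2 - 20))*(-297) = (-107 - 18)*(-297) = -125*(-297) = 37125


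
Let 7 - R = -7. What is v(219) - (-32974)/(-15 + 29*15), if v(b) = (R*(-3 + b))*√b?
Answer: 16487/210 + 3024*√219 ≈ 44830.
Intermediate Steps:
R = 14 (R = 7 - 1*(-7) = 7 + 7 = 14)
v(b) = √b*(-42 + 14*b) (v(b) = (14*(-3 + b))*√b = (-42 + 14*b)*√b = √b*(-42 + 14*b))
v(219) - (-32974)/(-15 + 29*15) = 14*√219*(-3 + 219) - (-32974)/(-15 + 29*15) = 14*√219*216 - (-32974)/(-15 + 435) = 3024*√219 - (-32974)/420 = 3024*√219 - 1*(-16487/210) = 3024*√219 + 16487/210 = 16487/210 + 3024*√219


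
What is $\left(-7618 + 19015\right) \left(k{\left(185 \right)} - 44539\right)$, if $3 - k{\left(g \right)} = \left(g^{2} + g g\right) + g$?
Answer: $-1289809887$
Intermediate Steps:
$k{\left(g \right)} = 3 - g - 2 g^{2}$ ($k{\left(g \right)} = 3 - \left(\left(g^{2} + g g\right) + g\right) = 3 - \left(\left(g^{2} + g^{2}\right) + g\right) = 3 - \left(2 g^{2} + g\right) = 3 - \left(g + 2 g^{2}\right) = 3 - g - 2 g^{2}$)
$\left(-7618 + 19015\right) \left(k{\left(185 \right)} - 44539\right) = \left(-7618 + 19015\right) \left(\left(3 - 185 - 2 \cdot 185^{2}\right) - 44539\right) = 11397 \left(\left(3 - 185 - 68450\right) - 44539\right) = 11397 \left(-68632 - 44539\right) = 11397 \left(-113171\right) = -1289809887$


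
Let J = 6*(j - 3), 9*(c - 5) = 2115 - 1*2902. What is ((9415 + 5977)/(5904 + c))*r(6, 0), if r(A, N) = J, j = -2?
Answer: -2077920/26197 ≈ -79.319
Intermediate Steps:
c = -742/9 (c = 5 + (2115 - 1*2902)/9 = 5 + (2115 - 2902)/9 = 5 + (1/9)*(-787) = 5 - 787/9 = -742/9 ≈ -82.444)
J = -30 (J = 6*(-2 - 3) = 6*(-5) = -30)
r(A, N) = -30
((9415 + 5977)/(5904 + c))*r(6, 0) = ((9415 + 5977)/(5904 - 742/9))*(-30) = (15392/(52394/9))*(-30) = (15392*(9/52394))*(-30) = (69264/26197)*(-30) = -2077920/26197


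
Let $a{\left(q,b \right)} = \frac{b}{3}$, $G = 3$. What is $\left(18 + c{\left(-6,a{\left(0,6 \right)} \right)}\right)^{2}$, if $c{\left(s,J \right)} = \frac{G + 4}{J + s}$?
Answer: $\frac{4225}{16} \approx 264.06$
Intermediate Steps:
$a{\left(q,b \right)} = \frac{b}{3}$ ($a{\left(q,b \right)} = b \frac{1}{3} = \frac{b}{3}$)
$c{\left(s,J \right)} = \frac{7}{J + s}$ ($c{\left(s,J \right)} = \frac{3 + 4}{J + s} = \frac{7}{J + s}$)
$\left(18 + c{\left(-6,a{\left(0,6 \right)} \right)}\right)^{2} = \left(18 + \frac{7}{\frac{1}{3} \cdot 6 - 6}\right)^{2} = \left(18 + \frac{7}{2 - 6}\right)^{2} = \left(18 + \frac{7}{-4}\right)^{2} = \left(18 + 7 \left(- \frac{1}{4}\right)\right)^{2} = \left(18 - \frac{7}{4}\right)^{2} = \left(\frac{65}{4}\right)^{2} = \frac{4225}{16}$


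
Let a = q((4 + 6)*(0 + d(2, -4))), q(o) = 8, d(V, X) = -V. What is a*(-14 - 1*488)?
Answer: -4016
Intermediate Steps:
a = 8
a*(-14 - 1*488) = 8*(-14 - 1*488) = 8*(-14 - 488) = 8*(-502) = -4016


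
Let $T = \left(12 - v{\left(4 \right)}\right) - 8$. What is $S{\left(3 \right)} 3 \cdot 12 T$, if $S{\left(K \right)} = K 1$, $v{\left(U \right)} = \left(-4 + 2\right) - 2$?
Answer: $864$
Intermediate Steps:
$v{\left(U \right)} = -4$ ($v{\left(U \right)} = -2 - 2 = -4$)
$S{\left(K \right)} = K$
$T = 8$ ($T = \left(12 - -4\right) - 8 = \left(12 + 4\right) - 8 = 16 - 8 = 8$)
$S{\left(3 \right)} 3 \cdot 12 T = 3 \cdot 3 \cdot 12 \cdot 8 = 9 \cdot 12 \cdot 8 = 108 \cdot 8 = 864$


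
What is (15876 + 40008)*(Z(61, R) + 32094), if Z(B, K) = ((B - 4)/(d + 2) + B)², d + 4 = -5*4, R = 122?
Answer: 240087737091/121 ≈ 1.9842e+9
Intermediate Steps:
d = -24 (d = -4 - 5*4 = -4 - 20 = -24)
Z(B, K) = (2/11 + 21*B/22)² (Z(B, K) = ((B - 4)/(-24 + 2) + B)² = ((-4 + B)/(-22) + B)² = ((-4 + B)*(-1/22) + B)² = ((2/11 - B/22) + B)² = (2/11 + 21*B/22)²)
(15876 + 40008)*(Z(61, R) + 32094) = (15876 + 40008)*((4 + 21*61)²/484 + 32094) = 55884*((4 + 1281)²/484 + 32094) = 55884*((1/484)*1285² + 32094) = 55884*((1/484)*1651225 + 32094) = 55884*(1651225/484 + 32094) = 55884*(17184721/484) = 240087737091/121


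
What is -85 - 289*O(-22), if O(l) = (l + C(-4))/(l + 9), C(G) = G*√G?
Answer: -7463/13 - 2312*I/13 ≈ -574.08 - 177.85*I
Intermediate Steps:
C(G) = G^(3/2)
O(l) = (l - 8*I)/(9 + l) (O(l) = (l + (-4)^(3/2))/(l + 9) = (l - 8*I)/(9 + l))
-85 - 289*O(-22) = -85 - 289*(-22 - 8*I)/(9 - 22) = -85 - 289*(-22 - 8*I)/(-13) = -85 - (-289)*(-22 - 8*I)/13 = -85 - 289*(22/13 + 8*I/13) = -85 + (-6358/13 - 2312*I/13) = -7463/13 - 2312*I/13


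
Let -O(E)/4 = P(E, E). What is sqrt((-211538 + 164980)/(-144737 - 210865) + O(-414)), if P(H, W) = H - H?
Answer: sqrt(4139029479)/177801 ≈ 0.36184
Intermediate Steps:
P(H, W) = 0
O(E) = 0 (O(E) = -4*0 = 0)
sqrt((-211538 + 164980)/(-144737 - 210865) + O(-414)) = sqrt((-211538 + 164980)/(-144737 - 210865) + 0) = sqrt(-46558/(-355602) + 0) = sqrt(-46558*(-1/355602) + 0) = sqrt(23279/177801 + 0) = sqrt(23279/177801) = sqrt(4139029479)/177801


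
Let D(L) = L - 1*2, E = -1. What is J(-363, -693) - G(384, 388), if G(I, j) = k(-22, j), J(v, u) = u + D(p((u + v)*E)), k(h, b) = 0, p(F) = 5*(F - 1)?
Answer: 4580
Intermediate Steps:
p(F) = -5 + 5*F (p(F) = 5*(-1 + F) = -5 + 5*F)
D(L) = -2 + L (D(L) = L - 2 = -2 + L)
J(v, u) = -7 - 5*v - 4*u (J(v, u) = u + (-2 + (-5 + 5*((u + v)*(-1)))) = u + (-2 + (-5 + 5*(-u - v))) = u + (-2 + (-5 + (-5*u - 5*v))) = u + (-2 + (-5 - 5*u - 5*v)) = u + (-7 - 5*u - 5*v) = -7 - 5*v - 4*u)
G(I, j) = 0
J(-363, -693) - G(384, 388) = (-7 - 5*(-363) - 4*(-693)) - 1*0 = (-7 + 1815 + 2772) + 0 = 4580 + 0 = 4580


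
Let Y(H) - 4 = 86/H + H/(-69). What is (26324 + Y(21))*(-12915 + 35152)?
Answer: 282815836435/483 ≈ 5.8554e+8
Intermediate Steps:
Y(H) = 4 + 86/H - H/69 (Y(H) = 4 + (86/H + H/(-69)) = 4 + (86/H + H*(-1/69)) = 4 + (86/H - H/69) = 4 + 86/H - H/69)
(26324 + Y(21))*(-12915 + 35152) = (26324 + (4 + 86/21 - 1/69*21))*(-12915 + 35152) = (26324 + (4 + 86*(1/21) - 7/23))*22237 = (26324 + (4 + 86/21 - 7/23))*22237 = (26324 + 3763/483)*22237 = (12718255/483)*22237 = 282815836435/483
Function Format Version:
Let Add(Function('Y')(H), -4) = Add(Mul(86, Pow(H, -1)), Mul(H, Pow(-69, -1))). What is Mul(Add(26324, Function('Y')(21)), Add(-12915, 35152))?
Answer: Rational(282815836435, 483) ≈ 5.8554e+8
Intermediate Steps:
Function('Y')(H) = Add(4, Mul(86, Pow(H, -1)), Mul(Rational(-1, 69), H)) (Function('Y')(H) = Add(4, Add(Mul(86, Pow(H, -1)), Mul(H, Pow(-69, -1)))) = Add(4, Add(Mul(86, Pow(H, -1)), Mul(H, Rational(-1, 69)))) = Add(4, Add(Mul(86, Pow(H, -1)), Mul(Rational(-1, 69), H))) = Add(4, Mul(86, Pow(H, -1)), Mul(Rational(-1, 69), H)))
Mul(Add(26324, Function('Y')(21)), Add(-12915, 35152)) = Mul(Add(26324, Add(4, Mul(86, Pow(21, -1)), Mul(Rational(-1, 69), 21))), Add(-12915, 35152)) = Mul(Add(26324, Add(4, Mul(86, Rational(1, 21)), Rational(-7, 23))), 22237) = Mul(Add(26324, Add(4, Rational(86, 21), Rational(-7, 23))), 22237) = Mul(Add(26324, Rational(3763, 483)), 22237) = Mul(Rational(12718255, 483), 22237) = Rational(282815836435, 483)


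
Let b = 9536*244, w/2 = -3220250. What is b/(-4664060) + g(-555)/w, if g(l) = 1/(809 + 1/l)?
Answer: -1103027540118433/2211028882262200 ≈ -0.49888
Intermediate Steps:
w = -6440500 (w = 2*(-3220250) = -6440500)
b = 2326784
b/(-4664060) + g(-555)/w = 2326784/(-4664060) - 555/(1 + 809*(-555))/(-6440500) = 2326784*(-1/4664060) - 555/(1 - 448995)*(-1/6440500) = -9536/19115 - 555/(-448994)*(-1/6440500) = -9536/19115 - 555*(-1/448994)*(-1/6440500) = -9536/19115 + (555/448994)*(-1/6440500) = -9536/19115 - 111/578349171400 = -1103027540118433/2211028882262200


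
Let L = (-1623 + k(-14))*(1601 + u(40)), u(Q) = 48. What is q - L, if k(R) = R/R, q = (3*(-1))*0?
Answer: 2674678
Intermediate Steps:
q = 0 (q = -3*0 = 0)
k(R) = 1
L = -2674678 (L = (-1623 + 1)*(1601 + 48) = -1622*1649 = -2674678)
q - L = 0 - 1*(-2674678) = 0 + 2674678 = 2674678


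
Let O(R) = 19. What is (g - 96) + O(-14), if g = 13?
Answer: -64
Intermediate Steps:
(g - 96) + O(-14) = (13 - 96) + 19 = -83 + 19 = -64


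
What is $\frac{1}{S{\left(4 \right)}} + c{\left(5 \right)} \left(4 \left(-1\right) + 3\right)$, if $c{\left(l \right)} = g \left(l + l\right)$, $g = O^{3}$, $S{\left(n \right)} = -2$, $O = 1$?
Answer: $- \frac{21}{2} \approx -10.5$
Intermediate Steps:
$g = 1$ ($g = 1^{3} = 1$)
$c{\left(l \right)} = 2 l$ ($c{\left(l \right)} = 1 \left(l + l\right) = 1 \cdot 2 l = 2 l$)
$\frac{1}{S{\left(4 \right)}} + c{\left(5 \right)} \left(4 \left(-1\right) + 3\right) = \frac{1}{-2} + 2 \cdot 5 \left(4 \left(-1\right) + 3\right) = - \frac{1}{2} + 10 \left(-4 + 3\right) = - \frac{1}{2} + 10 \left(-1\right) = - \frac{1}{2} - 10 = - \frac{21}{2}$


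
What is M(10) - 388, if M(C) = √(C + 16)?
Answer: -388 + √26 ≈ -382.90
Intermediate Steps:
M(C) = √(16 + C)
M(10) - 388 = √(16 + 10) - 388 = √26 - 388 = -388 + √26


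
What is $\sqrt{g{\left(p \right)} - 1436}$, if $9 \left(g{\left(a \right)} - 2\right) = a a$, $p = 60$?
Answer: $i \sqrt{1034} \approx 32.156 i$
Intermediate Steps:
$g{\left(a \right)} = 2 + \frac{a^{2}}{9}$ ($g{\left(a \right)} = 2 + \frac{a a}{9} = 2 + \frac{a^{2}}{9}$)
$\sqrt{g{\left(p \right)} - 1436} = \sqrt{\left(2 + \frac{60^{2}}{9}\right) - 1436} = \sqrt{\left(2 + \frac{1}{9} \cdot 3600\right) - 1436} = \sqrt{\left(2 + 400\right) - 1436} = \sqrt{402 - 1436} = \sqrt{-1034} = i \sqrt{1034}$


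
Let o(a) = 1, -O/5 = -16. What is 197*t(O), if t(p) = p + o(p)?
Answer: 15957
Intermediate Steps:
O = 80 (O = -5*(-16) = 80)
t(p) = 1 + p (t(p) = p + 1 = 1 + p)
197*t(O) = 197*(1 + 80) = 197*81 = 15957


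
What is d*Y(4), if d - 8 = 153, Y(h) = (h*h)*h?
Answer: 10304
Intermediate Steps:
Y(h) = h**3 (Y(h) = h**2*h = h**3)
d = 161 (d = 8 + 153 = 161)
d*Y(4) = 161*4**3 = 161*64 = 10304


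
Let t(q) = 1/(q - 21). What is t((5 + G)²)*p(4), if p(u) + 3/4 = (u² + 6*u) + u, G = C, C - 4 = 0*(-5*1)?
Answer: 173/240 ≈ 0.72083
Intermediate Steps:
C = 4 (C = 4 + 0*(-5*1) = 4 + 0*(-5) = 4 + 0 = 4)
G = 4
p(u) = -¾ + u² + 7*u (p(u) = -¾ + ((u² + 6*u) + u) = -¾ + (u² + 7*u) = -¾ + u² + 7*u)
t(q) = 1/(-21 + q)
t((5 + G)²)*p(4) = (-¾ + 4² + 7*4)/(-21 + (5 + 4)²) = (-¾ + 16 + 28)/(-21 + 9²) = (173/4)/(-21 + 81) = (173/4)/60 = (1/60)*(173/4) = 173/240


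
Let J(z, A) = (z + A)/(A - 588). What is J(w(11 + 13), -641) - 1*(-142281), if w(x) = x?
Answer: 174863966/1229 ≈ 1.4228e+5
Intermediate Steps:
J(z, A) = (A + z)/(-588 + A)
J(w(11 + 13), -641) - 1*(-142281) = (-641 + (11 + 13))/(-588 - 641) - 1*(-142281) = (-641 + 24)/(-1229) + 142281 = -1/1229*(-617) + 142281 = 617/1229 + 142281 = 174863966/1229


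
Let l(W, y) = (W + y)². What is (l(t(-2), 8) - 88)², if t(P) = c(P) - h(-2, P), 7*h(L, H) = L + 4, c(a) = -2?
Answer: 7354944/2401 ≈ 3063.3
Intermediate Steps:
h(L, H) = 4/7 + L/7 (h(L, H) = (L + 4)/7 = (4 + L)/7 = 4/7 + L/7)
t(P) = -16/7 (t(P) = -2 - (4/7 + (⅐)*(-2)) = -2 - (4/7 - 2/7) = -2 - 1*2/7 = -2 - 2/7 = -16/7)
(l(t(-2), 8) - 88)² = ((-16/7 + 8)² - 88)² = ((40/7)² - 88)² = (1600/49 - 88)² = (-2712/49)² = 7354944/2401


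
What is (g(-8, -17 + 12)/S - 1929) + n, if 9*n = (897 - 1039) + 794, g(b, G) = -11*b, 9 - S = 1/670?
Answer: -100207921/54261 ≈ -1846.8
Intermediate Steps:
S = 6029/670 (S = 9 - 1/670 = 6029/670 ≈ 8.9985)
n = 652/9 (n = ((897 - 1039) + 794)/9 = (-142 + 794)/9 = (⅑)*652 = 652/9 ≈ 72.444)
(g(-8, -17 + 12)/S - 1929) + n = ((-11*(-8))/(6029/670) - 1929) + 652/9 = (88*(670/6029) - 1929) + 652/9 = (58960/6029 - 1929) + 652/9 = -11570981/6029 + 652/9 = -100207921/54261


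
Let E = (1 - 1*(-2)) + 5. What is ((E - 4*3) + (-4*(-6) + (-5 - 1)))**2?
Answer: 196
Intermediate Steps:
E = 8 (E = (1 + 2) + 5 = 3 + 5 = 8)
((E - 4*3) + (-4*(-6) + (-5 - 1)))**2 = ((8 - 4*3) + (-4*(-6) + (-5 - 1)))**2 = ((8 - 12) + (24 - 6))**2 = (-4 + 18)**2 = 14**2 = 196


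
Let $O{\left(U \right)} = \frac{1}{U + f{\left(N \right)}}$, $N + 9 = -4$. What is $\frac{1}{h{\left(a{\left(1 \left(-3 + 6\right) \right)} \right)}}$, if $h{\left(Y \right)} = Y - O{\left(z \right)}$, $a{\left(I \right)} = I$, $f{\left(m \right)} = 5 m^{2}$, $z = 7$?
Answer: $\frac{852}{2555} \approx 0.33346$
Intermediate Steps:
$N = -13$ ($N = -9 - 4 = -13$)
$O{\left(U \right)} = \frac{1}{845 + U}$ ($O{\left(U \right)} = \frac{1}{U + 5 \left(-13\right)^{2}} = \frac{1}{U + 5 \cdot 169} = \frac{1}{U + 845} = \frac{1}{845 + U}$)
$h{\left(Y \right)} = - \frac{1}{852} + Y$ ($h{\left(Y \right)} = Y - \frac{1}{845 + 7} = Y - \frac{1}{852} = - \frac{1}{852} + Y$)
$\frac{1}{h{\left(a{\left(1 \left(-3 + 6\right) \right)} \right)}} = \frac{1}{- \frac{1}{852} + 1 \left(-3 + 6\right)} = \frac{1}{- \frac{1}{852} + 1 \cdot 3} = \frac{1}{- \frac{1}{852} + 3} = \frac{1}{\frac{2555}{852}} = \frac{852}{2555}$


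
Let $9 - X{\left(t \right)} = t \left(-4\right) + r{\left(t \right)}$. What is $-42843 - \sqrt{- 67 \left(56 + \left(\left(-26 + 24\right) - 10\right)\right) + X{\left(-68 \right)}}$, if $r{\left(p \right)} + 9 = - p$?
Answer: $-42843 - i \sqrt{3270} \approx -42843.0 - 57.184 i$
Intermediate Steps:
$r{\left(p \right)} = -9 - p$
$X{\left(t \right)} = 18 + 5 t$ ($X{\left(t \right)} = 9 - \left(t \left(-4\right) - \left(9 + t\right)\right) = 9 - \left(- 4 t - \left(9 + t\right)\right) = 9 - \left(-9 - 5 t\right) = 9 + \left(9 + 5 t\right) = 18 + 5 t$)
$-42843 - \sqrt{- 67 \left(56 + \left(\left(-26 + 24\right) - 10\right)\right) + X{\left(-68 \right)}} = -42843 - \sqrt{- 67 \left(56 + \left(\left(-26 + 24\right) - 10\right)\right) + \left(18 + 5 \left(-68\right)\right)} = -42843 - \sqrt{- 67 \left(56 - 12\right) + \left(18 - 340\right)} = -42843 - \sqrt{- 67 \left(56 - 12\right) - 322} = -42843 - \sqrt{\left(-67\right) 44 - 322} = -42843 - \sqrt{-2948 - 322} = -42843 - \sqrt{-3270} = -42843 - i \sqrt{3270}$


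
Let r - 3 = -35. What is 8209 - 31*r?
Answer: 9201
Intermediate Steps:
r = -32 (r = 3 - 35 = -32)
8209 - 31*r = 8209 - 31*(-32) = 8209 + 992 = 9201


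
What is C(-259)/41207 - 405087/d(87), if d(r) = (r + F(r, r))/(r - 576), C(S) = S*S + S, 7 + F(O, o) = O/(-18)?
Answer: 48975590443128/18584357 ≈ 2.6353e+6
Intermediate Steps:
F(O, o) = -7 - O/18 (F(O, o) = -7 + O/(-18) = -7 + O*(-1/18) = -7 - O/18)
C(S) = S + S**2 (C(S) = S**2 + S = S + S**2)
d(r) = (-7 + 17*r/18)/(-576 + r) (d(r) = (r + (-7 - r/18))/(r - 576) = (-7 + 17*r/18)/(-576 + r))
C(-259)/41207 - 405087/d(87) = -259*(1 - 259)/41207 - 405087*18*(-576 + 87)/(-126 + 17*87) = -259*(-258)*(1/41207) - 405087*(-8802/(-126 + 1479)) = 66822*(1/41207) - 405087/((1/18)*(-1/489)*1353) = 66822/41207 - 405087/(-451/2934) = 66822/41207 - 405087*(-2934/451) = 66822/41207 + 1188525258/451 = 48975590443128/18584357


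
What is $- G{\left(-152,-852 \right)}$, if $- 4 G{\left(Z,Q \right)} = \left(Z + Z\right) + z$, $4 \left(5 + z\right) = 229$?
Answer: $- \frac{1007}{16} \approx -62.938$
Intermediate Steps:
$z = \frac{209}{4}$ ($z = -5 + \frac{1}{4} \cdot 229 = -5 + \frac{229}{4} = \frac{209}{4} \approx 52.25$)
$G{\left(Z,Q \right)} = - \frac{209}{16} - \frac{Z}{2}$ ($G{\left(Z,Q \right)} = - \frac{\left(Z + Z\right) + \frac{209}{4}}{4} = - \frac{2 Z + \frac{209}{4}}{4} = - \frac{\frac{209}{4} + 2 Z}{4} = - \frac{209}{16} - \frac{Z}{2}$)
$- G{\left(-152,-852 \right)} = - (- \frac{209}{16} - -76) = - (- \frac{209}{16} + 76) = \left(-1\right) \frac{1007}{16} = - \frac{1007}{16}$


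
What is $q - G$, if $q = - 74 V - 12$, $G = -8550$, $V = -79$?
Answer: $14384$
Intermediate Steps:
$q = 5834$ ($q = \left(-74\right) \left(-79\right) - 12 = 5846 - 12 = 5834$)
$q - G = 5834 - -8550 = 5834 + 8550 = 14384$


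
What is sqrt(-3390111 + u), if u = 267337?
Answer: I*sqrt(3122774) ≈ 1767.1*I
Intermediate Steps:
sqrt(-3390111 + u) = sqrt(-3390111 + 267337) = sqrt(-3122774) = I*sqrt(3122774)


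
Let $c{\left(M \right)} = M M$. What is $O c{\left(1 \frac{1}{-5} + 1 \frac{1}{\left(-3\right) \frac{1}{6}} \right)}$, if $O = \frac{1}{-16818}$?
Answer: $- \frac{121}{420450} \approx -0.00028779$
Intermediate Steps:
$O = - \frac{1}{16818} \approx -5.946 \cdot 10^{-5}$
$c{\left(M \right)} = M^{2}$
$O c{\left(1 \frac{1}{-5} + 1 \frac{1}{\left(-3\right) \frac{1}{6}} \right)} = - \frac{\left(1 \frac{1}{-5} + 1 \frac{1}{\left(-3\right) \frac{1}{6}}\right)^{2}}{16818} = - \frac{\left(1 \left(- \frac{1}{5}\right) + 1 \frac{1}{\left(-3\right) \frac{1}{6}}\right)^{2}}{16818} = - \frac{\left(- \frac{1}{5} + 1 \frac{1}{- \frac{1}{2}}\right)^{2}}{16818} = - \frac{\left(- \frac{1}{5} + 1 \left(-2\right)\right)^{2}}{16818} = - \frac{\left(- \frac{1}{5} - 2\right)^{2}}{16818} = - \frac{\left(- \frac{11}{5}\right)^{2}}{16818} = \left(- \frac{1}{16818}\right) \frac{121}{25} = - \frac{121}{420450}$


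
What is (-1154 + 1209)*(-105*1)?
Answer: -5775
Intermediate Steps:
(-1154 + 1209)*(-105*1) = 55*(-105) = -5775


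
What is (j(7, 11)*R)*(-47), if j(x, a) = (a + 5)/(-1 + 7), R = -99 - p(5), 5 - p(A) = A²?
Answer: 29704/3 ≈ 9901.3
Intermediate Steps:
p(A) = 5 - A²
R = -79 (R = -99 - (5 - 1*5²) = -99 - (5 - 1*25) = -99 - (5 - 25) = -99 - 1*(-20) = -99 + 20 = -79)
j(x, a) = ⅚ + a/6 (j(x, a) = (5 + a)/6 = (5 + a)*(⅙) = ⅚ + a/6)
(j(7, 11)*R)*(-47) = ((⅚ + (⅙)*11)*(-79))*(-47) = ((⅚ + 11/6)*(-79))*(-47) = ((8/3)*(-79))*(-47) = -632/3*(-47) = 29704/3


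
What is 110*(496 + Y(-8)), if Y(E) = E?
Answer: 53680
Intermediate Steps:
110*(496 + Y(-8)) = 110*(496 - 8) = 110*488 = 53680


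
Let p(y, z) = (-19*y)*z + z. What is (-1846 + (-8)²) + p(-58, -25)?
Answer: -29357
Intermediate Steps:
p(y, z) = z - 19*y*z (p(y, z) = -19*y*z + z = z - 19*y*z)
(-1846 + (-8)²) + p(-58, -25) = (-1846 + (-8)²) - 25*(1 - 19*(-58)) = (-1846 + 64) - 25*(1 + 1102) = -1782 - 25*1103 = -1782 - 27575 = -29357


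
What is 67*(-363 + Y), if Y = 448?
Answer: 5695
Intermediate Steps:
67*(-363 + Y) = 67*(-363 + 448) = 67*85 = 5695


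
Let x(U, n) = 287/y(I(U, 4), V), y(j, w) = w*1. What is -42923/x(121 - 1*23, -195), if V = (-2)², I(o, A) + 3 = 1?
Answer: -171692/287 ≈ -598.23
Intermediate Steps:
I(o, A) = -2 (I(o, A) = -3 + 1 = -2)
V = 4
y(j, w) = w
x(U, n) = 287/4
-42923/x(121 - 1*23, -195) = -42923/287/4 = -42923*4/287 = -171692/287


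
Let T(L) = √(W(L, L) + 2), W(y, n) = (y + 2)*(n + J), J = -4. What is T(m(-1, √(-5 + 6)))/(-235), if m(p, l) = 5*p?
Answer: -√29/235 ≈ -0.022916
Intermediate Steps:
W(y, n) = (-4 + n)*(2 + y) (W(y, n) = (y + 2)*(n - 4) = (2 + y)*(-4 + n) = (-4 + n)*(2 + y))
T(L) = √(-6 + L² - 2*L) (T(L) = √((-8 - 4*L + 2*L + L*L) + 2) = √((-8 - 4*L + 2*L + L²) + 2) = √((-8 + L² - 2*L) + 2) = √(-6 + L² - 2*L))
T(m(-1, √(-5 + 6)))/(-235) = √(-6 + (5*(-1))² - 10*(-1))/(-235) = √(-6 + (-5)² - 2*(-5))*(-1/235) = √(-6 + 25 + 10)*(-1/235) = √29*(-1/235) = -√29/235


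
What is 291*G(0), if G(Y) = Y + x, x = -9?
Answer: -2619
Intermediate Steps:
G(Y) = -9 + Y (G(Y) = Y - 9 = -9 + Y)
291*G(0) = 291*(-9 + 0) = 291*(-9) = -2619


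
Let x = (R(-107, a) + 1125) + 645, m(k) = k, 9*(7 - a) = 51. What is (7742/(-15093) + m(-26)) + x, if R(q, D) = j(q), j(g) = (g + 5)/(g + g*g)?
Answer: 149228476207/85592403 ≈ 1743.5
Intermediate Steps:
a = 4/3 (a = 7 - ⅑*51 = 7 - 17/3 = 4/3 ≈ 1.3333)
j(g) = (5 + g)/(g + g²)
R(q, D) = (5 + q)/(q*(1 + q))
x = 10037619/5671 (x = ((5 - 107)/((-107)*(1 - 107)) + 1125) + 645 = (-1/107*(-102)/(-106) + 1125) + 645 = (-1/107*(-1/106)*(-102) + 1125) + 645 = (-51/5671 + 1125) + 645 = 6379824/5671 + 645 = 10037619/5671 ≈ 1770.0)
(7742/(-15093) + m(-26)) + x = (7742/(-15093) - 26) + 10037619/5671 = (7742*(-1/15093) - 26) + 10037619/5671 = (-7742/15093 - 26) + 10037619/5671 = -400160/15093 + 10037619/5671 = 149228476207/85592403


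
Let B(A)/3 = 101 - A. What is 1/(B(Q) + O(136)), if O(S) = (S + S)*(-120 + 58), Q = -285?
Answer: -1/15706 ≈ -6.3670e-5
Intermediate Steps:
O(S) = -124*S (O(S) = (2*S)*(-62) = -124*S)
B(A) = 303 - 3*A (B(A) = 3*(101 - A) = 303 - 3*A)
1/(B(Q) + O(136)) = 1/((303 - 3*(-285)) - 124*136) = 1/((303 + 855) - 16864) = 1/(1158 - 16864) = 1/(-15706) = -1/15706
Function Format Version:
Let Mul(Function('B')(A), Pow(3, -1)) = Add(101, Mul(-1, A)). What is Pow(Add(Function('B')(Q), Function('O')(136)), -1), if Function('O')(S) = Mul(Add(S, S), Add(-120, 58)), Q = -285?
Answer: Rational(-1, 15706) ≈ -6.3670e-5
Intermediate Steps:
Function('O')(S) = Mul(-124, S) (Function('O')(S) = Mul(Mul(2, S), -62) = Mul(-124, S))
Function('B')(A) = Add(303, Mul(-3, A)) (Function('B')(A) = Mul(3, Add(101, Mul(-1, A))) = Add(303, Mul(-3, A)))
Pow(Add(Function('B')(Q), Function('O')(136)), -1) = Pow(Add(Add(303, Mul(-3, -285)), Mul(-124, 136)), -1) = Pow(Add(Add(303, 855), -16864), -1) = Pow(Add(1158, -16864), -1) = Pow(-15706, -1) = Rational(-1, 15706)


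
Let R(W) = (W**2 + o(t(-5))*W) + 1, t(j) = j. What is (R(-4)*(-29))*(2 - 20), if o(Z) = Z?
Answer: 19314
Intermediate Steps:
R(W) = 1 + W**2 - 5*W (R(W) = (W**2 - 5*W) + 1 = 1 + W**2 - 5*W)
(R(-4)*(-29))*(2 - 20) = ((1 + (-4)**2 - 5*(-4))*(-29))*(2 - 20) = ((1 + 16 + 20)*(-29))*(-18) = (37*(-29))*(-18) = -1073*(-18) = 19314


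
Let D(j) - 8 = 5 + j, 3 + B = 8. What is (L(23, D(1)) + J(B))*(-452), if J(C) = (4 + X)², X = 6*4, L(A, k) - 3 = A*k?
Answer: -501268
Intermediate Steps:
B = 5 (B = -3 + 8 = 5)
D(j) = 13 + j (D(j) = 8 + (5 + j) = 13 + j)
L(A, k) = 3 + A*k
X = 24
J(C) = 784 (J(C) = (4 + 24)² = 28² = 784)
(L(23, D(1)) + J(B))*(-452) = ((3 + 23*(13 + 1)) + 784)*(-452) = ((3 + 23*14) + 784)*(-452) = ((3 + 322) + 784)*(-452) = (325 + 784)*(-452) = 1109*(-452) = -501268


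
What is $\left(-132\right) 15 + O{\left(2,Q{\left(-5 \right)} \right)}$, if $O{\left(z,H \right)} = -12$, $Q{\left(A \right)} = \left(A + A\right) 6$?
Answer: $-1992$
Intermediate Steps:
$Q{\left(A \right)} = 12 A$ ($Q{\left(A \right)} = 2 A 6 = 12 A$)
$\left(-132\right) 15 + O{\left(2,Q{\left(-5 \right)} \right)} = \left(-132\right) 15 - 12 = -1980 - 12 = -1992$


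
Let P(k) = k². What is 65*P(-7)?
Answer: 3185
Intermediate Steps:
65*P(-7) = 65*(-7)² = 65*49 = 3185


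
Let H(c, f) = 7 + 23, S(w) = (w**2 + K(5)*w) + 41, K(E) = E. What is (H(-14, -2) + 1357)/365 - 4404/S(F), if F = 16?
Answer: -14857/1885 ≈ -7.8817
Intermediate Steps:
S(w) = 41 + w**2 + 5*w (S(w) = (w**2 + 5*w) + 41 = 41 + w**2 + 5*w)
H(c, f) = 30
(H(-14, -2) + 1357)/365 - 4404/S(F) = (30 + 1357)/365 - 4404/(41 + 16**2 + 5*16) = 1387*(1/365) - 4404/(41 + 256 + 80) = 19/5 - 4404/377 = -14857/1885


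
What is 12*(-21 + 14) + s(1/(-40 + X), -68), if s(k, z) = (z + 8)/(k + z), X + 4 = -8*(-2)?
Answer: -10556/127 ≈ -83.118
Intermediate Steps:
X = 12 (X = -4 - 8*(-2) = -4 + 16 = 12)
s(k, z) = (8 + z)/(k + z)
12*(-21 + 14) + s(1/(-40 + X), -68) = 12*(-21 + 14) + (8 - 68)/(1/(-40 + 12) - 68) = 12*(-7) - 60/(1/(-28) - 68) = -84 - 60/(-1/28 - 68) = -84 - 60/(-1905/28) = -84 - 28/1905*(-60) = -84 + 112/127 = -10556/127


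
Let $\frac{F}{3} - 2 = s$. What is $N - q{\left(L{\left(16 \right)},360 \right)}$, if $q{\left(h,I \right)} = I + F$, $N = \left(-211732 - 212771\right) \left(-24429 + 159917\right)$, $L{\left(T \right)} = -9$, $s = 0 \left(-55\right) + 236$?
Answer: $-57515063538$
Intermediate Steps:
$s = 236$ ($s = 0 + 236 = 236$)
$N = -57515062464$ ($N = \left(-424503\right) 135488 = -57515062464$)
$F = 714$ ($F = 6 + 3 \cdot 236 = 6 + 708 = 714$)
$q{\left(h,I \right)} = 714 + I$ ($q{\left(h,I \right)} = I + 714 = 714 + I$)
$N - q{\left(L{\left(16 \right)},360 \right)} = -57515062464 - \left(714 + 360\right) = -57515062464 - 1074 = -57515063538$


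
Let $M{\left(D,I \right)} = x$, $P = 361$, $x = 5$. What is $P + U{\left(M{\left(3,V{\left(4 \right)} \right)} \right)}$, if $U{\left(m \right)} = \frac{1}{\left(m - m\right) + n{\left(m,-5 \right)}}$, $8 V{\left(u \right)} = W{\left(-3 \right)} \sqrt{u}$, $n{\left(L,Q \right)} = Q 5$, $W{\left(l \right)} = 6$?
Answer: $\frac{9024}{25} \approx 360.96$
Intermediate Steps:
$n{\left(L,Q \right)} = 5 Q$
$V{\left(u \right)} = \frac{3 \sqrt{u}}{4}$ ($V{\left(u \right)} = \frac{6 \sqrt{u}}{8} = \frac{3 \sqrt{u}}{4}$)
$M{\left(D,I \right)} = 5$
$U{\left(m \right)} = - \frac{1}{25}$ ($U{\left(m \right)} = \frac{1}{\left(m - m\right) + 5 \left(-5\right)} = \frac{1}{0 - 25} = \frac{1}{-25} = - \frac{1}{25}$)
$P + U{\left(M{\left(3,V{\left(4 \right)} \right)} \right)} = 361 - \frac{1}{25} = \frac{9024}{25}$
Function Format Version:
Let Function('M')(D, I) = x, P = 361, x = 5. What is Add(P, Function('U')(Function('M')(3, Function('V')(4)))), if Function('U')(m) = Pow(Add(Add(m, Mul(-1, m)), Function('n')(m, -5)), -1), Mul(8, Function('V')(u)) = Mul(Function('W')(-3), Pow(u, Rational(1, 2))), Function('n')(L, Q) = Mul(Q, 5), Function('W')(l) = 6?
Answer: Rational(9024, 25) ≈ 360.96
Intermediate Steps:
Function('n')(L, Q) = Mul(5, Q)
Function('V')(u) = Mul(Rational(3, 4), Pow(u, Rational(1, 2))) (Function('V')(u) = Mul(Rational(1, 8), Mul(6, Pow(u, Rational(1, 2)))) = Mul(Rational(3, 4), Pow(u, Rational(1, 2))))
Function('M')(D, I) = 5
Function('U')(m) = Rational(-1, 25) (Function('U')(m) = Pow(Add(Add(m, Mul(-1, m)), Mul(5, -5)), -1) = Pow(Add(0, -25), -1) = Pow(-25, -1) = Rational(-1, 25))
Add(P, Function('U')(Function('M')(3, Function('V')(4)))) = Add(361, Rational(-1, 25)) = Rational(9024, 25)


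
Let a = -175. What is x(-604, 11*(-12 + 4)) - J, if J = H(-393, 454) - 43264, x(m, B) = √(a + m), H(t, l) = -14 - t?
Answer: 42885 + I*√779 ≈ 42885.0 + 27.911*I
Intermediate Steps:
x(m, B) = √(-175 + m)
J = -42885 (J = (-14 - 1*(-393)) - 43264 = (-14 + 393) - 43264 = 379 - 43264 = -42885)
x(-604, 11*(-12 + 4)) - J = √(-175 - 604) - 1*(-42885) = √(-779) + 42885 = I*√779 + 42885 = 42885 + I*√779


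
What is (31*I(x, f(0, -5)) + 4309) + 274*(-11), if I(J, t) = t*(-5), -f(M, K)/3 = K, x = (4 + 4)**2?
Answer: -1030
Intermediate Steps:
x = 64 (x = 8**2 = 64)
f(M, K) = -3*K
I(J, t) = -5*t
(31*I(x, f(0, -5)) + 4309) + 274*(-11) = (31*(-(-15)*(-5)) + 4309) + 274*(-11) = (31*(-5*15) + 4309) - 3014 = (31*(-75) + 4309) - 3014 = (-2325 + 4309) - 3014 = 1984 - 3014 = -1030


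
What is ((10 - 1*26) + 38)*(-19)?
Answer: -418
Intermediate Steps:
((10 - 1*26) + 38)*(-19) = ((10 - 26) + 38)*(-19) = (-16 + 38)*(-19) = 22*(-19) = -418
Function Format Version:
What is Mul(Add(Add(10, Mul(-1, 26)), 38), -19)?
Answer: -418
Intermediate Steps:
Mul(Add(Add(10, Mul(-1, 26)), 38), -19) = Mul(Add(Add(10, -26), 38), -19) = Mul(Add(-16, 38), -19) = Mul(22, -19) = -418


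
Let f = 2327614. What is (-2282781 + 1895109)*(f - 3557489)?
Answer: 476788101000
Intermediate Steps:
(-2282781 + 1895109)*(f - 3557489) = (-2282781 + 1895109)*(2327614 - 3557489) = -387672*(-1229875) = 476788101000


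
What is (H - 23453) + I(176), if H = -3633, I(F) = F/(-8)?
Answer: -27108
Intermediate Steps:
I(F) = -F/8 (I(F) = F*(-⅛) = -F/8)
(H - 23453) + I(176) = (-3633 - 23453) - ⅛*176 = -27086 - 22 = -27108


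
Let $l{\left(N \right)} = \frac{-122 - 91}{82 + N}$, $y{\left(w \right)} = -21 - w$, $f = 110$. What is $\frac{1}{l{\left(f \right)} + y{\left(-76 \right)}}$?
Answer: $\frac{64}{3449} \approx 0.018556$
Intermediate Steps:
$l{\left(N \right)} = - \frac{213}{82 + N}$
$\frac{1}{l{\left(f \right)} + y{\left(-76 \right)}} = \frac{1}{- \frac{213}{82 + 110} - -55} = \frac{1}{- \frac{213}{192} + \left(-21 + 76\right)} = \frac{1}{\left(-213\right) \frac{1}{192} + 55} = \frac{1}{- \frac{71}{64} + 55} = \frac{1}{\frac{3449}{64}} = \frac{64}{3449}$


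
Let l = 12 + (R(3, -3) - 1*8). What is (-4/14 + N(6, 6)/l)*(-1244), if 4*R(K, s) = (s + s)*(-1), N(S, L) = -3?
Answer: 79616/77 ≈ 1034.0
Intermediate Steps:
R(K, s) = -s/2 (R(K, s) = ((s + s)*(-1))/4 = ((2*s)*(-1))/4 = (-2*s)/4 = -s/2)
l = 11/2 (l = 12 + (-½*(-3) - 1*8) = 12 + (3/2 - 8) = 12 - 13/2 = 11/2 ≈ 5.5000)
(-4/14 + N(6, 6)/l)*(-1244) = (-4/14 - 3/11/2)*(-1244) = (-4*1/14 - 3*2/11)*(-1244) = (-2/7 - 6/11)*(-1244) = -64/77*(-1244) = 79616/77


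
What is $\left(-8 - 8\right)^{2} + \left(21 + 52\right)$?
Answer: $329$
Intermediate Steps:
$\left(-8 - 8\right)^{2} + \left(21 + 52\right) = \left(-16\right)^{2} + 73 = 256 + 73 = 329$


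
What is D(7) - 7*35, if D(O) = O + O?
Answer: -231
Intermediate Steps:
D(O) = 2*O
D(7) - 7*35 = 2*7 - 7*35 = 14 - 245 = -231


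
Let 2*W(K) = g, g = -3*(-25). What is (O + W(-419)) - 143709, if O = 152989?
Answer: 18635/2 ≈ 9317.5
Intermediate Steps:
g = 75
W(K) = 75/2 (W(K) = (½)*75 = 75/2)
(O + W(-419)) - 143709 = (152989 + 75/2) - 143709 = 306053/2 - 143709 = 18635/2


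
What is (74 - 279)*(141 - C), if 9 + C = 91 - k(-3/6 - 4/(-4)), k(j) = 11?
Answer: -14350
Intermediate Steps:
C = 71 (C = -9 + (91 - 1*11) = -9 + (91 - 11) = -9 + 80 = 71)
(74 - 279)*(141 - C) = (74 - 279)*(141 - 1*71) = -205*(141 - 71) = -205*70 = -14350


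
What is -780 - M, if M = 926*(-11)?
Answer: 9406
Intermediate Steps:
M = -10186
-780 - M = -780 - 1*(-10186) = -780 + 10186 = 9406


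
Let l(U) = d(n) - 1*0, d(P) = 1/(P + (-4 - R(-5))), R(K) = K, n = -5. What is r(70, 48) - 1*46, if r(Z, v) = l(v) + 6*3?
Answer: -113/4 ≈ -28.250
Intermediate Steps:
d(P) = 1/(1 + P) (d(P) = 1/(P + (-4 - 1*(-5))) = 1/(P + (-4 + 5)) = 1/(P + 1) = 1/(1 + P))
l(U) = -¼ (l(U) = 1/(1 - 5) - 1*0 = 1/(-4) + 0 = -¼ + 0 = -¼)
r(Z, v) = 71/4 (r(Z, v) = -¼ + 6*3 = -¼ + 18 = 71/4)
r(70, 48) - 1*46 = 71/4 - 1*46 = 71/4 - 46 = -113/4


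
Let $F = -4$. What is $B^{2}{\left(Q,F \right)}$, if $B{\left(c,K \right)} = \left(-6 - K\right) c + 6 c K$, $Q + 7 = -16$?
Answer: $357604$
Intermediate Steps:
$Q = -23$ ($Q = -7 - 16 = -23$)
$B{\left(c,K \right)} = c \left(-6 - K\right) + 6 K c$
$B^{2}{\left(Q,F \right)} = \left(- 23 \left(-6 + 5 \left(-4\right)\right)\right)^{2} = \left(- 23 \left(-6 - 20\right)\right)^{2} = \left(\left(-23\right) \left(-26\right)\right)^{2} = 598^{2} = 357604$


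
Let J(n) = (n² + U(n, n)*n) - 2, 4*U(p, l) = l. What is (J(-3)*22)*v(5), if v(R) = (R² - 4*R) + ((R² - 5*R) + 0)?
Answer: 2035/2 ≈ 1017.5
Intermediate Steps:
U(p, l) = l/4
v(R) = -9*R + 2*R² (v(R) = (R² - 4*R) + (R² - 5*R) = -9*R + 2*R²)
J(n) = -2 + 5*n²/4 (J(n) = (n² + (n/4)*n) - 2 = (n² + n²/4) - 2 = 5*n²/4 - 2 = -2 + 5*n²/4)
(J(-3)*22)*v(5) = ((-2 + (5/4)*(-3)²)*22)*(5*(-9 + 2*5)) = ((-2 + (5/4)*9)*22)*(5*(-9 + 10)) = ((-2 + 45/4)*22)*(5*1) = ((37/4)*22)*5 = (407/2)*5 = 2035/2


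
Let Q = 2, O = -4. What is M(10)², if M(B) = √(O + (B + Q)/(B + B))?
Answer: -17/5 ≈ -3.4000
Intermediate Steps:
M(B) = √(-4 + (2 + B)/(2*B)) (M(B) = √(-4 + (B + 2)/(B + B)) = √(-4 + (2 + B)/((2*B))) = √(-4 + (2 + B)*(1/(2*B))) = √(-4 + (2 + B)/(2*B)))
M(10)² = (√(-14 + 4/10)/2)² = (√(-14 + 4*(⅒))/2)² = (√(-14 + ⅖)/2)² = (√(-68/5)/2)² = ((2*I*√85/5)/2)² = (I*√85/5)² = -17/5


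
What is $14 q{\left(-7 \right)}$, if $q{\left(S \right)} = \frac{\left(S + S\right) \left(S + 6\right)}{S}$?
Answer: $-28$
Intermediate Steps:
$q{\left(S \right)} = 12 + 2 S$ ($q{\left(S \right)} = \frac{2 S \left(6 + S\right)}{S} = 12 + 2 S$)
$14 q{\left(-7 \right)} = 14 \left(12 + 2 \left(-7\right)\right) = 14 \left(12 - 14\right) = 14 \left(-2\right) = -28$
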